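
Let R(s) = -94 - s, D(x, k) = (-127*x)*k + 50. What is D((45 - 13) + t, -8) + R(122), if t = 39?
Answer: 71970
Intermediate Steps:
D(x, k) = 50 - 127*k*x (D(x, k) = -127*k*x + 50 = 50 - 127*k*x)
D((45 - 13) + t, -8) + R(122) = (50 - 127*(-8)*((45 - 13) + 39)) + (-94 - 1*122) = (50 - 127*(-8)*(32 + 39)) + (-94 - 122) = (50 - 127*(-8)*71) - 216 = (50 + 72136) - 216 = 72186 - 216 = 71970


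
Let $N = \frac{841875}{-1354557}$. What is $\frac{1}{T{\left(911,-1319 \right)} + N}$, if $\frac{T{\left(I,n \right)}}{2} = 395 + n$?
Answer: $- \frac{451519}{834687737} \approx -0.00054094$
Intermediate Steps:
$T{\left(I,n \right)} = 790 + 2 n$ ($T{\left(I,n \right)} = 2 \left(395 + n\right) = 790 + 2 n$)
$N = - \frac{280625}{451519}$ ($N = 841875 \left(- \frac{1}{1354557}\right) = - \frac{280625}{451519} \approx -0.62151$)
$\frac{1}{T{\left(911,-1319 \right)} + N} = \frac{1}{\left(790 + 2 \left(-1319\right)\right) - \frac{280625}{451519}} = \frac{1}{\left(790 - 2638\right) - \frac{280625}{451519}} = \frac{1}{-1848 - \frac{280625}{451519}} = \frac{1}{- \frac{834687737}{451519}} = - \frac{451519}{834687737}$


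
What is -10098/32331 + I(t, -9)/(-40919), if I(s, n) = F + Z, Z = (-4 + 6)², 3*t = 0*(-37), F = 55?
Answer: -138369197/440984063 ≈ -0.31377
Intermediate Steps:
t = 0 (t = (0*(-37))/3 = (⅓)*0 = 0)
Z = 4 (Z = 2² = 4)
I(s, n) = 59 (I(s, n) = 55 + 4 = 59)
-10098/32331 + I(t, -9)/(-40919) = -10098/32331 + 59/(-40919) = -10098*1/32331 + 59*(-1/40919) = -3366/10777 - 59/40919 = -138369197/440984063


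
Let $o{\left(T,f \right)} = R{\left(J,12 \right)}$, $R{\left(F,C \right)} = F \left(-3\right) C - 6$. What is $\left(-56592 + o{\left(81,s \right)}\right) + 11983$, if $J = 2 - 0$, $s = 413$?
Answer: $-44687$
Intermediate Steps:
$J = 2$ ($J = 2 + 0 = 2$)
$R{\left(F,C \right)} = -6 - 3 C F$ ($R{\left(F,C \right)} = - 3 F C - 6 = - 3 C F - 6 = -6 - 3 C F$)
$o{\left(T,f \right)} = -78$ ($o{\left(T,f \right)} = -6 - 36 \cdot 2 = -6 - 72 = -78$)
$\left(-56592 + o{\left(81,s \right)}\right) + 11983 = \left(-56592 - 78\right) + 11983 = -56670 + 11983 = -44687$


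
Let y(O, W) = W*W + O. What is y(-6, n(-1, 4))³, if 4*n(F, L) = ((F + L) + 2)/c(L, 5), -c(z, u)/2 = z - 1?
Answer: -40388911991/191102976 ≈ -211.35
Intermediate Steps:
c(z, u) = 2 - 2*z (c(z, u) = -2*(z - 1) = -2*(-1 + z) = 2 - 2*z)
n(F, L) = (2 + F + L)/(4*(2 - 2*L)) (n(F, L) = (((F + L) + 2)/(2 - 2*L))/4 = ((2 + F + L)/(2 - 2*L))/4 = (2 + F + L)/(4*(2 - 2*L)))
y(O, W) = O + W² (y(O, W) = W² + O = O + W²)
y(-6, n(-1, 4))³ = (-6 + ((-2 - 1*(-1) - 1*4)/(8*(-1 + 4)))²)³ = (-6 + ((⅛)*(-2 + 1 - 4)/3)²)³ = (-6 + ((⅛)*(⅓)*(-5))²)³ = (-6 + (-5/24)²)³ = (-6 + 25/576)³ = (-3431/576)³ = -40388911991/191102976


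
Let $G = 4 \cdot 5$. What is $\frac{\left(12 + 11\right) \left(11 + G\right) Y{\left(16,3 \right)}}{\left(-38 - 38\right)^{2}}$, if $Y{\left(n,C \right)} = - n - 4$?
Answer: $- \frac{3565}{1444} \approx -2.4688$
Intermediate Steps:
$G = 20$
$Y{\left(n,C \right)} = -4 - n$
$\frac{\left(12 + 11\right) \left(11 + G\right) Y{\left(16,3 \right)}}{\left(-38 - 38\right)^{2}} = \frac{\left(12 + 11\right) \left(11 + 20\right) \left(-4 - 16\right)}{\left(-38 - 38\right)^{2}} = \frac{23 \cdot 31 \left(-4 - 16\right)}{\left(-76\right)^{2}} = \frac{713 \left(-20\right)}{5776} = \left(-14260\right) \frac{1}{5776} = - \frac{3565}{1444}$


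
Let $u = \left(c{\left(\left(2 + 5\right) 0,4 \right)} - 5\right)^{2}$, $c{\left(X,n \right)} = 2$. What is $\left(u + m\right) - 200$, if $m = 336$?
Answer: $145$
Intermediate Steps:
$u = 9$ ($u = \left(2 - 5\right)^{2} = \left(-3\right)^{2} = 9$)
$\left(u + m\right) - 200 = \left(9 + 336\right) - 200 = 345 - 200 = 145$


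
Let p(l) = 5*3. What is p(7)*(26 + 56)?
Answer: 1230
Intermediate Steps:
p(l) = 15
p(7)*(26 + 56) = 15*(26 + 56) = 15*82 = 1230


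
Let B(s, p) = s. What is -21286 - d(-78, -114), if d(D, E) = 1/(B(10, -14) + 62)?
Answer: -1532593/72 ≈ -21286.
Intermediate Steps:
d(D, E) = 1/72 (d(D, E) = 1/(10 + 62) = 1/72)
-21286 - d(-78, -114) = -21286 - 1*1/72 = -21286 - 1/72 = -1532593/72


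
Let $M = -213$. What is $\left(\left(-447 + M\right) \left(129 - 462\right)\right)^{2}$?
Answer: $48303248400$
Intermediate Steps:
$\left(\left(-447 + M\right) \left(129 - 462\right)\right)^{2} = \left(\left(-447 - 213\right) \left(129 - 462\right)\right)^{2} = \left(\left(-660\right) \left(-333\right)\right)^{2} = 219780^{2} = 48303248400$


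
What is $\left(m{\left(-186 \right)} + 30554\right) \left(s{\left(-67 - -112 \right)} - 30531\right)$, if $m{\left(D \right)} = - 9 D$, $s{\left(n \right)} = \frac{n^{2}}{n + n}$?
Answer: $-983227938$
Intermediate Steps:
$s{\left(n \right)} = \frac{n}{2}$ ($s{\left(n \right)} = \frac{n^{2}}{2 n} = \frac{1}{2 n} n^{2} = \frac{n}{2}$)
$\left(m{\left(-186 \right)} + 30554\right) \left(s{\left(-67 - -112 \right)} - 30531\right) = \left(\left(-9\right) \left(-186\right) + 30554\right) \left(\frac{-67 - -112}{2} - 30531\right) = \left(1674 + 30554\right) \left(\frac{-67 + 112}{2} - 30531\right) = 32228 \left(\frac{1}{2} \cdot 45 - 30531\right) = 32228 \left(\frac{45}{2} - 30531\right) = 32228 \left(- \frac{61017}{2}\right) = -983227938$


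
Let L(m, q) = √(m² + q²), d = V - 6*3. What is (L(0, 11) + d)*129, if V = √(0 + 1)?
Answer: -774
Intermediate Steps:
V = 1 (V = √1 = 1)
d = -17 (d = 1 - 6*3 = 1 - 18 = -17)
(L(0, 11) + d)*129 = (√(0² + 11²) - 17)*129 = (√(0 + 121) - 17)*129 = (√121 - 17)*129 = (11 - 17)*129 = -6*129 = -774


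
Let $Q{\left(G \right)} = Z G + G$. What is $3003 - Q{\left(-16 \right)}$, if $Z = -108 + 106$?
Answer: $2987$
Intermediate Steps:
$Z = -2$
$Q{\left(G \right)} = - G$ ($Q{\left(G \right)} = - 2 G + G = - G$)
$3003 - Q{\left(-16 \right)} = 3003 - \left(-1\right) \left(-16\right) = 3003 - 16 = 2987$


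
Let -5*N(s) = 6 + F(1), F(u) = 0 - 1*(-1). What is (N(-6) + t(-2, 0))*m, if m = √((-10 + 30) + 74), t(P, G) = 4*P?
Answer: -47*√94/5 ≈ -91.136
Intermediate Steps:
F(u) = 1 (F(u) = 0 + 1 = 1)
m = √94 (m = √(20 + 74) = √94 ≈ 9.6954)
N(s) = -7/5 (N(s) = -(6 + 1)/5 = -⅕*7 = -7/5)
(N(-6) + t(-2, 0))*m = (-7/5 + 4*(-2))*√94 = (-7/5 - 8)*√94 = -47*√94/5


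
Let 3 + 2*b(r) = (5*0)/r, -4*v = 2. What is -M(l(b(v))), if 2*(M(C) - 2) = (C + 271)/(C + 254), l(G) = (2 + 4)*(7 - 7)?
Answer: -1287/508 ≈ -2.5335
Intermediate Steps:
v = -½ (v = -¼*2 = -½ ≈ -0.50000)
b(r) = -3/2 (b(r) = -3/2 + ((5*0)/r)/2 = -3/2 + (0/r)/2 = -3/2 + (½)*0 = -3/2 + 0 = -3/2)
l(G) = 0 (l(G) = 6*0 = 0)
M(C) = 2 + (271 + C)/(2*(254 + C)) (M(C) = 2 + ((C + 271)/(C + 254))/2 = 2 + ((271 + C)/(254 + C))/2 = 2 + (271 + C)/(2*(254 + C)))
-M(l(b(v))) = -(1287 + 5*0)/(2*(254 + 0)) = -(1287 + 0)/(2*254) = -1287/(2*254) = -1*1287/508 = -1287/508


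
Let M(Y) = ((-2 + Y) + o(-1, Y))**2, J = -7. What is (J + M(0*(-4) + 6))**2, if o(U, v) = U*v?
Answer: 9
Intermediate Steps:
M(Y) = 4 (M(Y) = ((-2 + Y) - Y)**2 = (-2)**2 = 4)
(J + M(0*(-4) + 6))**2 = (-7 + 4)**2 = (-3)**2 = 9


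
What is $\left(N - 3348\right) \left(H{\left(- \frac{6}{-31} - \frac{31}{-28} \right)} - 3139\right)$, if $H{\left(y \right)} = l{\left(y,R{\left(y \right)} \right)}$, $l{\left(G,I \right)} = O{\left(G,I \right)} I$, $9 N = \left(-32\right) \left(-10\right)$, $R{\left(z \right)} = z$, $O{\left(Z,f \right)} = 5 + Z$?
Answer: $\frac{17580311061055}{1695204} \approx 1.0371 \cdot 10^{7}$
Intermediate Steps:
$N = \frac{320}{9}$ ($N = \frac{\left(-32\right) \left(-10\right)}{9} = \frac{1}{9} \cdot 320 = \frac{320}{9} \approx 35.556$)
$l{\left(G,I \right)} = I \left(5 + G\right)$ ($l{\left(G,I \right)} = \left(5 + G\right) I = I \left(5 + G\right)$)
$H{\left(y \right)} = y \left(5 + y\right)$
$\left(N - 3348\right) \left(H{\left(- \frac{6}{-31} - \frac{31}{-28} \right)} - 3139\right) = \left(\frac{320}{9} - 3348\right) \left(\left(- \frac{6}{-31} - \frac{31}{-28}\right) \left(5 - \left(- \frac{31}{28} - \frac{6}{31}\right)\right) - 3139\right) = - \frac{29812 \left(\left(\left(-6\right) \left(- \frac{1}{31}\right) - - \frac{31}{28}\right) \left(5 - - \frac{1129}{868}\right) - 3139\right)}{9} = - \frac{29812 \left(\left(\frac{6}{31} + \frac{31}{28}\right) \left(5 + \left(\frac{6}{31} + \frac{31}{28}\right)\right) - 3139\right)}{9} = - \frac{29812 \left(\frac{1129 \left(5 + \frac{1129}{868}\right)}{868} - 3139\right)}{9} = - \frac{29812 \left(\frac{1129}{868} \cdot \frac{5469}{868} - 3139\right)}{9} = - \frac{29812 \left(\frac{6174501}{753424} - 3139\right)}{9} = \left(- \frac{29812}{9}\right) \left(- \frac{2358823435}{753424}\right) = \frac{17580311061055}{1695204}$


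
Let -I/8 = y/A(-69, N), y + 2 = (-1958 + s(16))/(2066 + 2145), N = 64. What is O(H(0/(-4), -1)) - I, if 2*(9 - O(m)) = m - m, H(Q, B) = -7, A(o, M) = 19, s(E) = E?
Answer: 637169/80009 ≈ 7.9637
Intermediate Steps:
O(m) = 9 (O(m) = 9 - (m - m)/2 = 9 - 1/2*0 = 9 + 0 = 9)
y = -10364/4211 (y = -2 + (-1958 + 16)/(2066 + 2145) = -2 - 1942/4211 = -10364/4211 ≈ -2.4612)
I = 82912/80009 (I = -(-82912)/(4211*19) = -8*(-10364/80009) = 82912/80009 ≈ 1.0363)
O(H(0/(-4), -1)) - I = 9 - 1*82912/80009 = 9 - 82912/80009 = 637169/80009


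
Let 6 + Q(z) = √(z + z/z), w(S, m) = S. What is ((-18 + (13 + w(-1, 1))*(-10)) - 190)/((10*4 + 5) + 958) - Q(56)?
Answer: 5690/1003 - √57 ≈ -1.8769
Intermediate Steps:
Q(z) = -6 + √(1 + z) (Q(z) = -6 + √(z + z/z) = -6 + √(z + 1) = -6 + √(1 + z))
((-18 + (13 + w(-1, 1))*(-10)) - 190)/((10*4 + 5) + 958) - Q(56) = ((-18 + (13 - 1)*(-10)) - 190)/((10*4 + 5) + 958) - (-6 + √(1 + 56)) = ((-18 + 12*(-10)) - 190)/((40 + 5) + 958) - (-6 + √57) = ((-18 - 120) - 190)/(45 + 958) + (6 - √57) = (-138 - 190)/1003 + (6 - √57) = -328*1/1003 + (6 - √57) = -328/1003 + (6 - √57) = 5690/1003 - √57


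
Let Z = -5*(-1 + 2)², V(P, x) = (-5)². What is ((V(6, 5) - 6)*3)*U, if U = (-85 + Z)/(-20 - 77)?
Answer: 5130/97 ≈ 52.887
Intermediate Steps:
V(P, x) = 25
Z = -5 (Z = -5*1² = -5*1 = -5)
U = 90/97 (U = (-85 - 5)/(-20 - 77) = -90/(-97) = -90*(-1/97) = 90/97 ≈ 0.92784)
((V(6, 5) - 6)*3)*U = ((25 - 6)*3)*(90/97) = (19*3)*(90/97) = 57*(90/97) = 5130/97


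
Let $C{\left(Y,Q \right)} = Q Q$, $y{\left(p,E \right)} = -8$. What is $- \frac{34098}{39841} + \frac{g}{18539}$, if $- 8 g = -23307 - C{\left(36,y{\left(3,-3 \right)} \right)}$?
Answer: $- \frac{4126018565}{5908898392} \approx -0.69827$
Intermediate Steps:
$C{\left(Y,Q \right)} = Q^{2}$
$g = \frac{23371}{8}$ ($g = - \frac{-23307 - \left(-8\right)^{2}}{8} = - \frac{-23307 - 64}{8} = \left(- \frac{1}{8}\right) \left(-23371\right) = \frac{23371}{8} \approx 2921.4$)
$- \frac{34098}{39841} + \frac{g}{18539} = - \frac{34098}{39841} + \frac{23371}{8 \cdot 18539} = \left(-34098\right) \frac{1}{39841} + \frac{23371}{8} \cdot \frac{1}{18539} = - \frac{34098}{39841} + \frac{23371}{148312} = - \frac{4126018565}{5908898392}$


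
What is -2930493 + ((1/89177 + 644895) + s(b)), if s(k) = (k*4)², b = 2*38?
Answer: -195581391213/89177 ≈ -2.1932e+6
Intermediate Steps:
b = 76
s(k) = 16*k² (s(k) = (4*k)² = 16*k²)
-2930493 + ((1/89177 + 644895) + s(b)) = -2930493 + ((1/89177 + 644895) + 16*76²) = -2930493 + ((1/89177 + 644895) + 16*5776) = -2930493 + (57509801416/89177 + 92416) = -2930493 + 65751183048/89177 = -195581391213/89177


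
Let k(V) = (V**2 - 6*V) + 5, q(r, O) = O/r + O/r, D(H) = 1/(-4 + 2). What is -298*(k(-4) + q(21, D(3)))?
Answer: -281312/21 ≈ -13396.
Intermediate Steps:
D(H) = -1/2 (D(H) = 1/(-2) = -1/2)
q(r, O) = 2*O/r
k(V) = 5 + V**2 - 6*V
-298*(k(-4) + q(21, D(3))) = -298*((5 + (-4)**2 - 6*(-4)) + 2*(-1/2)/21) = -298*((5 + 16 + 24) + 2*(-1/2)*(1/21)) = -298*(45 - 1/21) = -298*944/21 = -281312/21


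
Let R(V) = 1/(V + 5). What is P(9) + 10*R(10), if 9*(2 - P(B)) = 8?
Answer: 16/9 ≈ 1.7778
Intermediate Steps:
R(V) = 1/(5 + V)
P(B) = 10/9 (P(B) = 2 - ⅑*8 = 2 - 8/9 = 10/9)
P(9) + 10*R(10) = 10/9 + 10/(5 + 10) = 10/9 + 10/15 = 10/9 + 10*(1/15) = 10/9 + ⅔ = 16/9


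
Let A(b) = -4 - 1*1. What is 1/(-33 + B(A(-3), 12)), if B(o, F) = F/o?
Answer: -5/177 ≈ -0.028249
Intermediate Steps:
A(b) = -5 (A(b) = -4 - 1 = -5)
1/(-33 + B(A(-3), 12)) = 1/(-33 + 12/(-5)) = 1/(-33 + 12*(-1/5)) = 1/(-33 - 12/5) = 1/(-177/5) = -5/177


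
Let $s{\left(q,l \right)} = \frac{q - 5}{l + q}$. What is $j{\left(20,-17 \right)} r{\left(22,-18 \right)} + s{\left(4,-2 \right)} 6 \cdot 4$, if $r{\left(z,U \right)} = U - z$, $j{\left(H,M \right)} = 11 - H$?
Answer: $348$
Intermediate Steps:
$s{\left(q,l \right)} = \frac{-5 + q}{l + q}$
$j{\left(20,-17 \right)} r{\left(22,-18 \right)} + s{\left(4,-2 \right)} 6 \cdot 4 = \left(11 - 20\right) \left(-18 - 22\right) + \frac{-5 + 4}{-2 + 4} \cdot 6 \cdot 4 = \left(11 - 20\right) \left(-18 - 22\right) + \frac{1}{2} \left(-1\right) 6 \cdot 4 = \left(-9\right) \left(-40\right) + \frac{1}{2} \left(-1\right) 6 \cdot 4 = 360 + \left(- \frac{1}{2}\right) 6 \cdot 4 = 360 - 12 = 348$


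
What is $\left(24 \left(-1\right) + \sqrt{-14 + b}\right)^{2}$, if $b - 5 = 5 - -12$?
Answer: $584 - 96 \sqrt{2} \approx 448.24$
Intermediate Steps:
$b = 22$ ($b = 5 + \left(5 - -12\right) = 5 + \left(5 + 12\right) = 5 + 17 = 22$)
$\left(24 \left(-1\right) + \sqrt{-14 + b}\right)^{2} = \left(24 \left(-1\right) + \sqrt{-14 + 22}\right)^{2} = \left(-24 + \sqrt{8}\right)^{2} = \left(-24 + 2 \sqrt{2}\right)^{2}$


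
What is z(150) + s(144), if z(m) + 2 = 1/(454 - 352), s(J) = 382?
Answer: 38761/102 ≈ 380.01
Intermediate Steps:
z(m) = -203/102 (z(m) = -2 + 1/(454 - 352) = -2 + 1/102 = -203/102)
z(150) + s(144) = -203/102 + 382 = 38761/102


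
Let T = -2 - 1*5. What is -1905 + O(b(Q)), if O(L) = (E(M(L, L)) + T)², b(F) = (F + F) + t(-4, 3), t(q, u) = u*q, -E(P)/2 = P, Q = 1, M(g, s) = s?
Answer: -1736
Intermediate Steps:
E(P) = -2*P
t(q, u) = q*u
T = -7 (T = -2 - 5 = -7)
b(F) = -12 + 2*F (b(F) = (F + F) - 4*3 = 2*F - 12 = -12 + 2*F)
O(L) = (-7 - 2*L)² (O(L) = (-2*L - 7)² = (-7 - 2*L)²)
-1905 + O(b(Q)) = -1905 + (7 + 2*(-12 + 2*1))² = -1905 + (7 + 2*(-12 + 2))² = -1905 + (7 + 2*(-10))² = -1905 + (7 - 20)² = -1905 + (-13)² = -1905 + 169 = -1736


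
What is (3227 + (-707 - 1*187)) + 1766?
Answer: 4099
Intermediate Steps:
(3227 + (-707 - 1*187)) + 1766 = (3227 + (-707 - 187)) + 1766 = (3227 - 894) + 1766 = 2333 + 1766 = 4099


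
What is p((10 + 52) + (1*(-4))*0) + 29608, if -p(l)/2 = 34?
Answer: 29540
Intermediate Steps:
p(l) = -68 (p(l) = -2*34 = -68)
p((10 + 52) + (1*(-4))*0) + 29608 = -68 + 29608 = 29540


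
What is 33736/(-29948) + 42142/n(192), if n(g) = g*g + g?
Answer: 1493425/138719136 ≈ 0.010766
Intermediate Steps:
n(g) = g + g² (n(g) = g² + g = g + g²)
33736/(-29948) + 42142/n(192) = 33736/(-29948) + 42142/((192*(1 + 192))) = 33736*(-1/29948) + 42142/((192*193)) = -8434/7487 + 42142/37056 = -8434/7487 + 42142*(1/37056) = -8434/7487 + 21071/18528 = 1493425/138719136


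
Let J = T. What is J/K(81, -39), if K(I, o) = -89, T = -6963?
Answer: 6963/89 ≈ 78.236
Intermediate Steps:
J = -6963
J/K(81, -39) = -6963/(-89) = -6963*(-1/89) = 6963/89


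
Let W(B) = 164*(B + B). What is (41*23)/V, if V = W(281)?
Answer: 23/2248 ≈ 0.010231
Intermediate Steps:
W(B) = 328*B (W(B) = 164*(2*B) = 328*B)
V = 92168 (V = 328*281 = 92168)
(41*23)/V = (41*23)/92168 = 943*(1/92168) = 23/2248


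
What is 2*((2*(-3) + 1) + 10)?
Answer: 10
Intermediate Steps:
2*((2*(-3) + 1) + 10) = 2*((-6 + 1) + 10) = 2*(-5 + 10) = 2*5 = 10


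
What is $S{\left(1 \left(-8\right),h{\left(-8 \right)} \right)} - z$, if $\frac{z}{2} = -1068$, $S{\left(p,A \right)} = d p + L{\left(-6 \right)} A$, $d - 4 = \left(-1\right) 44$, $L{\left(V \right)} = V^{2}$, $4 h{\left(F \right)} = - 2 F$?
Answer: $2600$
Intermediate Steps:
$h{\left(F \right)} = - \frac{F}{2}$ ($h{\left(F \right)} = \frac{\left(-2\right) F}{4} = - \frac{F}{2}$)
$d = -40$ ($d = 4 - 44 = -40$)
$S{\left(p,A \right)} = - 40 p + 36 A$ ($S{\left(p,A \right)} = - 40 p + \left(-6\right)^{2} A = - 40 p + 36 A$)
$z = -2136$ ($z = 2 \left(-1068\right) = -2136$)
$S{\left(1 \left(-8\right),h{\left(-8 \right)} \right)} - z = \left(- 40 \cdot 1 \left(-8\right) + 36 \left(\left(- \frac{1}{2}\right) \left(-8\right)\right)\right) - -2136 = \left(\left(-40\right) \left(-8\right) + 36 \cdot 4\right) + 2136 = \left(320 + 144\right) + 2136 = 464 + 2136 = 2600$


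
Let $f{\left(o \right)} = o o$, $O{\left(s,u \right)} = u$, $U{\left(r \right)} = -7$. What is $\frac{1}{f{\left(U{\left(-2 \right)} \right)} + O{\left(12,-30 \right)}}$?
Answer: $\frac{1}{19} \approx 0.052632$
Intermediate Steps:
$f{\left(o \right)} = o^{2}$
$\frac{1}{f{\left(U{\left(-2 \right)} \right)} + O{\left(12,-30 \right)}} = \frac{1}{\left(-7\right)^{2} - 30} = \frac{1}{49 - 30} = \frac{1}{19}$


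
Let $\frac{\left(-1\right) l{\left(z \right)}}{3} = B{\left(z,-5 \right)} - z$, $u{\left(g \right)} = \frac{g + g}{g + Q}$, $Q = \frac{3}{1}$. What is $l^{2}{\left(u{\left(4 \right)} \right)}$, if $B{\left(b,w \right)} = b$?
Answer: $0$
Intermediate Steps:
$Q = 3$ ($Q = 3 \cdot 1 = 3$)
$u{\left(g \right)} = \frac{2 g}{3 + g}$ ($u{\left(g \right)} = \frac{g + g}{g + 3} = \frac{2 g}{3 + g}$)
$l{\left(z \right)} = 0$ ($l{\left(z \right)} = - 3 \left(z - z\right) = \left(-3\right) 0 = 0$)
$l^{2}{\left(u{\left(4 \right)} \right)} = 0^{2} = 0$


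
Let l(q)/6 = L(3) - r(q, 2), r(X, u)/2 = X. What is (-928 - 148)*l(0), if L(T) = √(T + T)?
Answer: -6456*√6 ≈ -15814.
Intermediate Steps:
r(X, u) = 2*X
L(T) = √2*√T (L(T) = √(2*T) = √2*√T)
l(q) = -12*q + 6*√6 (l(q) = 6*(√2*√3 - 2*q) = 6*(√6 - 2*q) = -12*q + 6*√6)
(-928 - 148)*l(0) = (-928 - 148)*(-12*0 + 6*√6) = -1076*(0 + 6*√6) = -6456*√6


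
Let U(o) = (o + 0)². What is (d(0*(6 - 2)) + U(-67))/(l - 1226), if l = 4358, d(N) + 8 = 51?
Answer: 1133/783 ≈ 1.4470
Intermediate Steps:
d(N) = 43 (d(N) = -8 + 51 = 43)
U(o) = o²
(d(0*(6 - 2)) + U(-67))/(l - 1226) = (43 + (-67)²)/(4358 - 1226) = (43 + 4489)/3132 = 4532*(1/3132) = 1133/783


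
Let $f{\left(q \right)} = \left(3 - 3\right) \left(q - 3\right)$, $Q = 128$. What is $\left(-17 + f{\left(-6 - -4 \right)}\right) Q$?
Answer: $-2176$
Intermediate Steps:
$f{\left(q \right)} = 0$ ($f{\left(q \right)} = 0 \left(-3 + q\right) = 0$)
$\left(-17 + f{\left(-6 - -4 \right)}\right) Q = \left(-17 + 0\right) 128 = \left(-17\right) 128 = -2176$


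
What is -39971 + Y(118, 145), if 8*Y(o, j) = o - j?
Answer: -319795/8 ≈ -39974.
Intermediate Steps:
Y(o, j) = -j/8 + o/8 (Y(o, j) = (o - j)/8 = -j/8 + o/8)
-39971 + Y(118, 145) = -39971 + (-⅛*145 + (⅛)*118) = -39971 + (-145/8 + 59/4) = -39971 - 27/8 = -319795/8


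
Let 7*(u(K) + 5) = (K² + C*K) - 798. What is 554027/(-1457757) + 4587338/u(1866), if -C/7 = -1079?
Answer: 37073532406495/25620109887897 ≈ 1.4470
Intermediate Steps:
C = 7553 (C = -7*(-1079) = 7553)
u(K) = -119 + 1079*K + K²/7 (u(K) = -5 + ((K² + 7553*K) - 798)/7 = -5 + (-798 + K² + 7553*K)/7 = -5 + (-114 + 1079*K + K²/7) = -119 + 1079*K + K²/7)
554027/(-1457757) + 4587338/u(1866) = 554027/(-1457757) + 4587338/(-119 + 1079*1866 + (⅐)*1866²) = 554027*(-1/1457757) + 4587338/(-119 + 2013414 + (⅐)*3481956) = -554027/1457757 + 4587338/(-119 + 2013414 + 3481956/7) = -554027/1457757 + 4587338/(17575021/7) = -554027/1457757 + 4587338*(7/17575021) = -554027/1457757 + 32111366/17575021 = 37073532406495/25620109887897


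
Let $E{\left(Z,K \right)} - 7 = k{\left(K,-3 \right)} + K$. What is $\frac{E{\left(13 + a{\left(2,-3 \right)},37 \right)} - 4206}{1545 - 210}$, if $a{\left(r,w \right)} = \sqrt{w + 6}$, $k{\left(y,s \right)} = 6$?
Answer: $- \frac{4156}{1335} \approx -3.1131$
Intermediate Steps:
$a{\left(r,w \right)} = \sqrt{6 + w}$
$E{\left(Z,K \right)} = 13 + K$ ($E{\left(Z,K \right)} = 7 + \left(6 + K\right) = 13 + K$)
$\frac{E{\left(13 + a{\left(2,-3 \right)},37 \right)} - 4206}{1545 - 210} = \frac{\left(13 + 37\right) - 4206}{1545 - 210} = \frac{50 - 4206}{1335} = \left(-4156\right) \frac{1}{1335} = - \frac{4156}{1335}$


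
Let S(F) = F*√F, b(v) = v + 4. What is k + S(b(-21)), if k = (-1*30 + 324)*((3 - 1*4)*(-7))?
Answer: 2058 - 17*I*√17 ≈ 2058.0 - 70.093*I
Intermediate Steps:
b(v) = 4 + v
k = 2058 (k = (-30 + 324)*((3 - 4)*(-7)) = 294*(-1*(-7)) = 294*7 = 2058)
S(F) = F^(3/2)
k + S(b(-21)) = 2058 + (4 - 21)^(3/2) = 2058 + (-17)^(3/2) = 2058 - 17*I*√17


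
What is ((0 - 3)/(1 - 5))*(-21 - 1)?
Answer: -33/2 ≈ -16.500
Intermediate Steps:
((0 - 3)/(1 - 5))*(-21 - 1) = -3/(-4)*(-22) = -3*(-¼)*(-22) = (¾)*(-22) = -33/2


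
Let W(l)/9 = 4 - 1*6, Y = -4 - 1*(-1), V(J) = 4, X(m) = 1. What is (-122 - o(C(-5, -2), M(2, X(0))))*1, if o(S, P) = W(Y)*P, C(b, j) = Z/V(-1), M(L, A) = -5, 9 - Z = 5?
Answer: -212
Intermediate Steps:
Z = 4 (Z = 9 - 1*5 = 9 - 5 = 4)
Y = -3 (Y = -4 + 1 = -3)
C(b, j) = 1 (C(b, j) = 4/4 = 4*(1/4) = 1)
W(l) = -18 (W(l) = 9*(4 - 1*6) = 9*(4 - 6) = 9*(-2) = -18)
o(S, P) = -18*P
(-122 - o(C(-5, -2), M(2, X(0))))*1 = (-122 - (-18)*(-5))*1 = (-122 - 1*90)*1 = (-122 - 90)*1 = -212*1 = -212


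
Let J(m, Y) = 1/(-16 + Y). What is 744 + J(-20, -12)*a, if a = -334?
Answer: 10583/14 ≈ 755.93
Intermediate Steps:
744 + J(-20, -12)*a = 744 - 334/(-16 - 12) = 744 - 334/(-28) = 744 - 1/28*(-334) = 744 + 167/14 = 10583/14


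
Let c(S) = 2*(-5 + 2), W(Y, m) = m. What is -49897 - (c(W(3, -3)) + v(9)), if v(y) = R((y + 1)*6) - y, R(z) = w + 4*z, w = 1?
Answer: -50123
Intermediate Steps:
c(S) = -6 (c(S) = 2*(-3) = -6)
R(z) = 1 + 4*z
v(y) = 25 + 23*y (v(y) = (1 + 4*((y + 1)*6)) - y = (1 + 4*((1 + y)*6)) - y = (1 + 4*(6 + 6*y)) - y = (1 + (24 + 24*y)) - y = (25 + 24*y) - y = 25 + 23*y)
-49897 - (c(W(3, -3)) + v(9)) = -49897 - (-6 + (25 + 23*9)) = -49897 - (-6 + (25 + 207)) = -49897 - (-6 + 232) = -49897 - 1*226 = -49897 - 226 = -50123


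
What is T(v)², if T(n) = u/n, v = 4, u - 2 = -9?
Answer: 49/16 ≈ 3.0625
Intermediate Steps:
u = -7 (u = 2 - 9 = -7)
T(n) = -7/n
T(v)² = (-7/4)² = 49/16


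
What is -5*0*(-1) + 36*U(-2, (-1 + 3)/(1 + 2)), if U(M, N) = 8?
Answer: 288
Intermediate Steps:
-5*0*(-1) + 36*U(-2, (-1 + 3)/(1 + 2)) = -5*0*(-1) + 36*8 = 0*(-1) + 288 = 0 + 288 = 288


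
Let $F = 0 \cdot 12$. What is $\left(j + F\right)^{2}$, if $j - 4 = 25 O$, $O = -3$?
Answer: $5041$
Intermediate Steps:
$F = 0$
$j = -71$ ($j = 4 + 25 \left(-3\right) = 4 - 75 = -71$)
$\left(j + F\right)^{2} = \left(-71 + 0\right)^{2} = \left(-71\right)^{2} = 5041$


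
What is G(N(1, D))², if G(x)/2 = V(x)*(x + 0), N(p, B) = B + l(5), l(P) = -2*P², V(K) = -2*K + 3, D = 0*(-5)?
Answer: 106090000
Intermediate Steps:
D = 0
V(K) = 3 - 2*K
N(p, B) = -50 + B (N(p, B) = B - 2*5² = B - 2*25 = B - 50 = -50 + B)
G(x) = 2*x*(3 - 2*x) (G(x) = 2*((3 - 2*x)*(x + 0)) = 2*((3 - 2*x)*x) = 2*(x*(3 - 2*x)) = 2*x*(3 - 2*x))
G(N(1, D))² = (2*(-50 + 0)*(3 - 2*(-50 + 0)))² = (2*(-50)*(3 - 2*(-50)))² = (2*(-50)*(3 + 100))² = (2*(-50)*103)² = (-10300)² = 106090000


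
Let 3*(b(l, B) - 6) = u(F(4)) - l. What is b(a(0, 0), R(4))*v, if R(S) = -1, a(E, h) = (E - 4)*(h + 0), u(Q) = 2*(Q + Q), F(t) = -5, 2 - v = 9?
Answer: 14/3 ≈ 4.6667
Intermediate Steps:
v = -7 (v = 2 - 1*9 = 2 - 9 = -7)
u(Q) = 4*Q (u(Q) = 2*(2*Q) = 4*Q)
a(E, h) = h*(-4 + E) (a(E, h) = (-4 + E)*h = h*(-4 + E))
b(l, B) = -2/3 - l/3 (b(l, B) = 6 + (4*(-5) - l)/3 = 6 + (-20 - l)/3 = 6 + (-20/3 - l/3) = -2/3 - l/3)
b(a(0, 0), R(4))*v = (-2/3 - 0*(-4 + 0))*(-7) = (-2/3 - 0*(-4))*(-7) = (-2/3 - 1/3*0)*(-7) = (-2/3 + 0)*(-7) = -2/3*(-7) = 14/3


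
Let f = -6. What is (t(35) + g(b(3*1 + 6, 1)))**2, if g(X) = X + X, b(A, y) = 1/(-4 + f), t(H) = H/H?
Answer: 16/25 ≈ 0.64000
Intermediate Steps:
t(H) = 1
b(A, y) = -1/10 (b(A, y) = 1/(-4 - 6) = 1/(-10) = -1/10)
g(X) = 2*X
(t(35) + g(b(3*1 + 6, 1)))**2 = (1 + 2*(-1/10))**2 = (1 - 1/5)**2 = (4/5)**2 = 16/25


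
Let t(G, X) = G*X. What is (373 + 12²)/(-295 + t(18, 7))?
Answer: -517/169 ≈ -3.0592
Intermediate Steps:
(373 + 12²)/(-295 + t(18, 7)) = (373 + 12²)/(-295 + 18*7) = (373 + 144)/(-295 + 126) = 517/(-169) = 517*(-1/169) = -517/169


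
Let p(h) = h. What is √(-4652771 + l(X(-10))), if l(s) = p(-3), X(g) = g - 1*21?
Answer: I*√4652774 ≈ 2157.0*I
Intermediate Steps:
X(g) = -21 + g (X(g) = g - 21 = -21 + g)
l(s) = -3
√(-4652771 + l(X(-10))) = √(-4652771 - 3) = √(-4652774) = I*√4652774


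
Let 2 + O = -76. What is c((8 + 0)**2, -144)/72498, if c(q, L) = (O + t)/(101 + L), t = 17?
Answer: 61/3117414 ≈ 1.9567e-5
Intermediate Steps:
O = -78 (O = -2 - 76 = -78)
c(q, L) = -61/(101 + L) (c(q, L) = (-78 + 17)/(101 + L) = -61/(101 + L))
c((8 + 0)**2, -144)/72498 = -61/(101 - 144)/72498 = -61/(-43)*(1/72498) = -61*(-1/43)*(1/72498) = (61/43)*(1/72498) = 61/3117414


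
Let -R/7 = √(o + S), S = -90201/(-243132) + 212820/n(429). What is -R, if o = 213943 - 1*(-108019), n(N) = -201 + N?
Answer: 7*√191404141996166355/769918 ≈ 3977.7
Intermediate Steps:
o = 321962 (o = 213943 + 108019 = 321962)
S = 1437886613/1539836 (S = -90201/(-243132) + 212820/(-201 + 429) = -90201*(-1/243132) + 212820/228 = 30067/81044 + 212820*(1/228) = 30067/81044 + 17735/19 = 1437886613/1539836 ≈ 933.79)
R = -7*√191404141996166355/769918 (R = -7*√(321962 + 1437886613/1539836) = -7*√191404141996166355/769918 ≈ -3977.7)
-R = -(-7)*√191404141996166355/769918 = 7*√191404141996166355/769918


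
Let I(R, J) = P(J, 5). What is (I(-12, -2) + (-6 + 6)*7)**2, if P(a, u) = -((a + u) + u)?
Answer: 64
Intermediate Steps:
P(a, u) = -a - 2*u (P(a, u) = -(a + 2*u) = -a - 2*u)
I(R, J) = -10 - J (I(R, J) = -J - 2*5 = -J - 10 = -10 - J)
(I(-12, -2) + (-6 + 6)*7)**2 = ((-10 - 1*(-2)) + (-6 + 6)*7)**2 = ((-10 + 2) + 0*7)**2 = (-8 + 0)**2 = (-8)**2 = 64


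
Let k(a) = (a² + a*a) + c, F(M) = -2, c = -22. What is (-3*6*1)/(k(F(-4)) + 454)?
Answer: -9/220 ≈ -0.040909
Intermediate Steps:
k(a) = -22 + 2*a² (k(a) = (a² + a*a) - 22 = (a² + a²) - 22 = 2*a² - 22 = -22 + 2*a²)
(-3*6*1)/(k(F(-4)) + 454) = (-3*6*1)/((-22 + 2*(-2)²) + 454) = (-18*1)/((-22 + 2*4) + 454) = -18/((-22 + 8) + 454) = -18/(-14 + 454) = -18/440 = (1/440)*(-18) = -9/220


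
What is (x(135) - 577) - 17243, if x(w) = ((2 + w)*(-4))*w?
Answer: -91800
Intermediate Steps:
x(w) = w*(-8 - 4*w) (x(w) = (-8 - 4*w)*w = w*(-8 - 4*w))
(x(135) - 577) - 17243 = (-4*135*(2 + 135) - 577) - 17243 = (-4*135*137 - 577) - 17243 = (-73980 - 577) - 17243 = -74557 - 17243 = -91800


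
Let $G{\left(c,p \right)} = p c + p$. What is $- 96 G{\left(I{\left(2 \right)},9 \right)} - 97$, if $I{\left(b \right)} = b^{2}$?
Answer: $-4417$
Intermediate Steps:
$G{\left(c,p \right)} = p + c p$ ($G{\left(c,p \right)} = c p + p = p + c p$)
$- 96 G{\left(I{\left(2 \right)},9 \right)} - 97 = - 96 \cdot 9 \left(1 + 2^{2}\right) - 97 = - 96 \cdot 9 \left(1 + 4\right) - 97 = - 96 \cdot 9 \cdot 5 - 97 = \left(-96\right) 45 - 97 = -4320 - 97 = -4417$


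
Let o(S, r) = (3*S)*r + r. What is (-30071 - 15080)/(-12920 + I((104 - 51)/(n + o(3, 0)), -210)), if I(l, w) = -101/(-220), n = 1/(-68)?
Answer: 9933220/2842299 ≈ 3.4948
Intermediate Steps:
o(S, r) = r + 3*S*r (o(S, r) = 3*S*r + r = r + 3*S*r)
n = -1/68 ≈ -0.014706
I(l, w) = 101/220 (I(l, w) = -101*(-1/220) = 101/220)
(-30071 - 15080)/(-12920 + I((104 - 51)/(n + o(3, 0)), -210)) = (-30071 - 15080)/(-12920 + 101/220) = -45151/(-2842299/220) = -45151*(-220/2842299) = 9933220/2842299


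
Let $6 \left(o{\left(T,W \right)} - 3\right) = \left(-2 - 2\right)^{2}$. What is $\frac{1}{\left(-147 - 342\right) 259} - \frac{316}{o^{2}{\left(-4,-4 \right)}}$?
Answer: $- \frac{360195733}{36602139} \approx -9.8408$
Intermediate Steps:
$o{\left(T,W \right)} = \frac{17}{3}$ ($o{\left(T,W \right)} = 3 + \frac{\left(-2 - 2\right)^{2}}{6} = 3 + \frac{\left(-4\right)^{2}}{6} = 3 + \frac{1}{6} \cdot 16 = 3 + \frac{8}{3} = \frac{17}{3}$)
$\frac{1}{\left(-147 - 342\right) 259} - \frac{316}{o^{2}{\left(-4,-4 \right)}} = \frac{1}{\left(-147 - 342\right) 259} - \frac{316}{\left(\frac{17}{3}\right)^{2}} = \frac{1}{-489} \cdot \frac{1}{259} - \frac{316}{\frac{289}{9}} = \left(- \frac{1}{489}\right) \frac{1}{259} - \frac{2844}{289} = - \frac{1}{126651} - \frac{2844}{289} = - \frac{360195733}{36602139}$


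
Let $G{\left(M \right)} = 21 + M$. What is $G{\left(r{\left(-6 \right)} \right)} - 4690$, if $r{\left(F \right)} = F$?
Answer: $-4675$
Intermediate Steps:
$G{\left(r{\left(-6 \right)} \right)} - 4690 = \left(21 - 6\right) - 4690 = 15 - 4690 = -4675$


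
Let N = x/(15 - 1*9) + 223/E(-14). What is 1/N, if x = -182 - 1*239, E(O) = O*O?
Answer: -588/40589 ≈ -0.014487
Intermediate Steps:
E(O) = O**2
x = -421 (x = -182 - 239 = -421)
N = -40589/588 (N = -421/(15 - 1*9) + 223/((-14)**2) = -421/(15 - 9) + 223/196 = -421/6 + 223*(1/196) = -421*1/6 + 223/196 = -421/6 + 223/196 = -40589/588 ≈ -69.029)
1/N = 1/(-40589/588) = -588/40589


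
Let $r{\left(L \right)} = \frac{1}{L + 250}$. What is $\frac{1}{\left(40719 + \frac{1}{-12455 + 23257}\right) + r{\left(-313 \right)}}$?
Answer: $\frac{680526}{27710327455} \approx 2.4559 \cdot 10^{-5}$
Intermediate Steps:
$r{\left(L \right)} = \frac{1}{250 + L}$
$\frac{1}{\left(40719 + \frac{1}{-12455 + 23257}\right) + r{\left(-313 \right)}} = \frac{1}{\left(40719 + \frac{1}{-12455 + 23257}\right) + \frac{1}{250 - 313}} = \frac{1}{\left(40719 + \frac{1}{10802}\right) + \frac{1}{-63}} = \frac{1}{\left(40719 + \frac{1}{10802}\right) - \frac{1}{63}} = \frac{1}{\frac{439846639}{10802} - \frac{1}{63}} = \frac{1}{\frac{27710327455}{680526}} = \frac{680526}{27710327455}$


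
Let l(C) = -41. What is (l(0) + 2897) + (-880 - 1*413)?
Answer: 1563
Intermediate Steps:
(l(0) + 2897) + (-880 - 1*413) = (-41 + 2897) + (-880 - 1*413) = 2856 + (-880 - 413) = 2856 - 1293 = 1563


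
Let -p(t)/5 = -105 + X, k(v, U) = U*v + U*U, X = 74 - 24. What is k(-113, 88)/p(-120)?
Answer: -8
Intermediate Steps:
X = 50
k(v, U) = U**2 + U*v (k(v, U) = U*v + U**2 = U**2 + U*v)
p(t) = 275 (p(t) = -5*(-105 + 50) = -5*(-55) = 275)
k(-113, 88)/p(-120) = (88*(88 - 113))/275 = (88*(-25))*(1/275) = -2200*1/275 = -8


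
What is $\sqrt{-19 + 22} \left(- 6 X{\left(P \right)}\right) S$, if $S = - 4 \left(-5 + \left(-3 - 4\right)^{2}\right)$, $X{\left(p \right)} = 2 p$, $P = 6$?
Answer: $12672 \sqrt{3} \approx 21949.0$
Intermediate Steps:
$S = -176$ ($S = - 4 \left(-5 + \left(-7\right)^{2}\right) = - 4 \left(-5 + 49\right) = \left(-4\right) 44 = -176$)
$\sqrt{-19 + 22} \left(- 6 X{\left(P \right)}\right) S = \sqrt{-19 + 22} \left(- 6 \cdot 2 \cdot 6\right) \left(-176\right) = \sqrt{3} \left(\left(-6\right) 12\right) \left(-176\right) = \sqrt{3} \left(-72\right) \left(-176\right) = - 72 \sqrt{3} \left(-176\right) = 12672 \sqrt{3}$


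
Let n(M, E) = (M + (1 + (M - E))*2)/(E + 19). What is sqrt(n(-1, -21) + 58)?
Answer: 5*sqrt(6)/2 ≈ 6.1237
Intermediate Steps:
n(M, E) = (2 - 2*E + 3*M)/(19 + E) (n(M, E) = (M + (1 + M - E)*2)/(19 + E) = (M + (2 - 2*E + 2*M))/(19 + E) = (2 - 2*E + 3*M)/(19 + E))
sqrt(n(-1, -21) + 58) = sqrt((2 - 2*(-21) + 3*(-1))/(19 - 21) + 58) = sqrt((2 + 42 - 3)/(-2) + 58) = sqrt(-1/2*41 + 58) = sqrt(-41/2 + 58) = sqrt(75/2) = 5*sqrt(6)/2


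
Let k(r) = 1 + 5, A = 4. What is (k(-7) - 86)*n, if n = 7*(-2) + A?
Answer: 800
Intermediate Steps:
k(r) = 6
n = -10 (n = 7*(-2) + 4 = -14 + 4 = -10)
(k(-7) - 86)*n = (6 - 86)*(-10) = -80*(-10) = 800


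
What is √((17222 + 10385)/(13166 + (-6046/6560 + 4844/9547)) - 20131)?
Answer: I*√3421227962426142586801454651/412269258299 ≈ 141.88*I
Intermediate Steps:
√((17222 + 10385)/(13166 + (-6046/6560 + 4844/9547)) - 20131) = √(27607/(13166 + (-6046*1/6560 + 4844*(1/9547))) - 20131) = √(27607/(13166 + (-3023/3280 + 4844/9547)) - 20131) = √(27607/(13166 - 12972261/31314160) - 20131) = √(27607/(412269258299/31314160) - 20131) = √(27607*(31314160/412269258299) - 20131) = √(864490015120/412269258299 - 20131) = √(-8298527948802049/412269258299) = I*√3421227962426142586801454651/412269258299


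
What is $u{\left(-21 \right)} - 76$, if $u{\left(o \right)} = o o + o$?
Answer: $344$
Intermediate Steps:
$u{\left(o \right)} = o + o^{2}$ ($u{\left(o \right)} = o^{2} + o = o + o^{2}$)
$u{\left(-21 \right)} - 76 = - 21 \left(1 - 21\right) - 76 = \left(-21\right) \left(-20\right) - 76 = 420 - 76 = 344$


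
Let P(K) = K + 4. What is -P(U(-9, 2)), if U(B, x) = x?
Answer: -6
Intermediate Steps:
P(K) = 4 + K
-P(U(-9, 2)) = -(4 + 2) = -1*6 = -6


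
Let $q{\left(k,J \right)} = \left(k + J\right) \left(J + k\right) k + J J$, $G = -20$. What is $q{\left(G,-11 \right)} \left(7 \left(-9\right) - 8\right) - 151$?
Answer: $1355878$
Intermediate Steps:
$q{\left(k,J \right)} = J^{2} + k \left(J + k\right)^{2}$ ($q{\left(k,J \right)} = \left(J + k\right) \left(J + k\right) k + J^{2} = \left(J + k\right)^{2} k + J^{2} = k \left(J + k\right)^{2} + J^{2} = J^{2} + k \left(J + k\right)^{2}$)
$q{\left(G,-11 \right)} \left(7 \left(-9\right) - 8\right) - 151 = \left(\left(-11\right)^{2} - 20 \left(-11 - 20\right)^{2}\right) \left(7 \left(-9\right) - 8\right) - 151 = \left(121 - 20 \left(-31\right)^{2}\right) \left(-63 - 8\right) - 151 = \left(121 - 19220\right) \left(-71\right) - 151 = \left(-19099\right) \left(-71\right) - 151 = 1356029 - 151 = 1355878$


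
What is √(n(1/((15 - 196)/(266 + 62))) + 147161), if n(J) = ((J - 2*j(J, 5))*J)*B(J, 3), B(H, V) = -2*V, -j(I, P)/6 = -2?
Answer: 5*√192477881/181 ≈ 383.25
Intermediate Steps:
j(I, P) = 12 (j(I, P) = -6*(-2) = 12)
n(J) = -6*J*(-24 + J) (n(J) = ((J - 2*12)*J)*(-2*3) = ((J - 24)*J)*(-6) = ((-24 + J)*J)*(-6) = (J*(-24 + J))*(-6) = -6*J*(-24 + J))
√(n(1/((15 - 196)/(266 + 62))) + 147161) = √(6*(24 - 1/((15 - 196)/(266 + 62)))/(((15 - 196)/(266 + 62))) + 147161) = √(6*(24 - 1/((-181/328)))/((-181/328)) + 147161) = √(6*(24 - 1/((-181*1/328)))/((-181*1/328)) + 147161) = √(6*(24 - 1/(-181/328))/(-181/328) + 147161) = √(6*(-328/181)*(24 - 1*(-328/181)) + 147161) = √(6*(-328/181)*(24 + 328/181) + 147161) = √(6*(-328/181)*(4672/181) + 147161) = √(-9194496/32761 + 147161) = √(4811947025/32761) = 5*√192477881/181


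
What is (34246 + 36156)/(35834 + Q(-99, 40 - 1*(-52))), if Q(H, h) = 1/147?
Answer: 10349094/5267599 ≈ 1.9647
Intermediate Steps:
Q(H, h) = 1/147
(34246 + 36156)/(35834 + Q(-99, 40 - 1*(-52))) = (34246 + 36156)/(35834 + 1/147) = 70402/(5267599/147) = 70402*(147/5267599) = 10349094/5267599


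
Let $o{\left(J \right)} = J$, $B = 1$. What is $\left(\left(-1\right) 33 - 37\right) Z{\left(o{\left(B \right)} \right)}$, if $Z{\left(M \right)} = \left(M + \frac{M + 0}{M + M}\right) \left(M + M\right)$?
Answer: $-210$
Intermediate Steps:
$Z{\left(M \right)} = 2 M \left(\frac{1}{2} + M\right)$ ($Z{\left(M \right)} = \left(M + \frac{M}{2 M}\right) 2 M = \left(M + M \frac{1}{2 M}\right) 2 M = \left(M + \frac{1}{2}\right) 2 M = \left(\frac{1}{2} + M\right) 2 M = 2 M \left(\frac{1}{2} + M\right)$)
$\left(\left(-1\right) 33 - 37\right) Z{\left(o{\left(B \right)} \right)} = \left(\left(-1\right) 33 - 37\right) 1 \left(1 + 2 \cdot 1\right) = \left(-33 - 37\right) 1 \left(1 + 2\right) = - 70 \cdot 1 \cdot 3 = \left(-70\right) 3 = -210$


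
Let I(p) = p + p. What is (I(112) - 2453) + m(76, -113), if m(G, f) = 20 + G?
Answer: -2133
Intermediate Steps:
I(p) = 2*p
(I(112) - 2453) + m(76, -113) = (2*112 - 2453) + (20 + 76) = (224 - 2453) + 96 = -2229 + 96 = -2133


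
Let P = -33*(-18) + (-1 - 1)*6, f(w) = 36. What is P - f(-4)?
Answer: 546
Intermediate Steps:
P = 582 (P = 594 - 2*6 = 594 - 12 = 582)
P - f(-4) = 582 - 1*36 = 582 - 36 = 546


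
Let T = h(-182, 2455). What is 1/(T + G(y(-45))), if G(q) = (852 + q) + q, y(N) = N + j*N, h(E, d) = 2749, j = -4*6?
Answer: 1/5671 ≈ 0.00017634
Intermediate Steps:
j = -24
y(N) = -23*N (y(N) = N - 24*N = -23*N)
G(q) = 852 + 2*q
T = 2749
1/(T + G(y(-45))) = 1/(2749 + (852 + 2*(-23*(-45)))) = 1/(2749 + (852 + 2*1035)) = 1/(2749 + (852 + 2070)) = 1/(2749 + 2922) = 1/5671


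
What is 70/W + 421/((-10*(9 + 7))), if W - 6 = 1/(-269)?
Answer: 2333727/258080 ≈ 9.0426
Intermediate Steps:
W = 1613/269 (W = 6 + 1/(-269) = 6 - 1/269 = 1613/269 ≈ 5.9963)
70/W + 421/((-10*(9 + 7))) = 70/(1613/269) + 421/((-10*(9 + 7))) = 70*(269/1613) + 421/((-10*16)) = 18830/1613 + 421/(-160) = 18830/1613 + 421*(-1/160) = 18830/1613 - 421/160 = 2333727/258080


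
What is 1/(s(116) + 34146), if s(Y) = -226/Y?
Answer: 58/1980355 ≈ 2.9288e-5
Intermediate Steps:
1/(s(116) + 34146) = 1/(-226/116 + 34146) = 1/(-226*1/116 + 34146) = 1/(-113/58 + 34146) = 1/(1980355/58) = 58/1980355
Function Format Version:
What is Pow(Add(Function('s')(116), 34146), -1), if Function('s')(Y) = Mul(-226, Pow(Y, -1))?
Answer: Rational(58, 1980355) ≈ 2.9288e-5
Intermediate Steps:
Pow(Add(Function('s')(116), 34146), -1) = Pow(Add(Mul(-226, Pow(116, -1)), 34146), -1) = Pow(Add(Mul(-226, Rational(1, 116)), 34146), -1) = Pow(Add(Rational(-113, 58), 34146), -1) = Pow(Rational(1980355, 58), -1) = Rational(58, 1980355)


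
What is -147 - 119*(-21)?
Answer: 2352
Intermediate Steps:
-147 - 119*(-21) = -147 - 17*(-147) = -147 + 2499 = 2352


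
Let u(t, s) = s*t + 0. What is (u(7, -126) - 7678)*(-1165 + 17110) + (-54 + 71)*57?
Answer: -136488231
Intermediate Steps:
u(t, s) = s*t
(u(7, -126) - 7678)*(-1165 + 17110) + (-54 + 71)*57 = (-126*7 - 7678)*(-1165 + 17110) + (-54 + 71)*57 = (-882 - 7678)*15945 + 17*57 = -8560*15945 + 969 = -136489200 + 969 = -136488231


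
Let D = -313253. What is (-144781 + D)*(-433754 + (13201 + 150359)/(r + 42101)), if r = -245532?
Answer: 40416541610472156/203431 ≈ 1.9867e+11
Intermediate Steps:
(-144781 + D)*(-433754 + (13201 + 150359)/(r + 42101)) = (-144781 - 313253)*(-433754 + (13201 + 150359)/(-245532 + 42101)) = -458034*(-433754 + 163560/(-203431)) = -458034*(-433754 + 163560*(-1/203431)) = -458034*(-433754 - 163560/203431) = -458034*(-88239173534/203431) = 40416541610472156/203431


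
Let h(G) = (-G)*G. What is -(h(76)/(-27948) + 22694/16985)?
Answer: -183089318/118674195 ≈ -1.5428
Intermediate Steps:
h(G) = -G²
-(h(76)/(-27948) + 22694/16985) = -(-1*76²/(-27948) + 22694/16985) = -(-1*5776*(-1/27948) + 22694*(1/16985)) = -(-5776*(-1/27948) + 22694/16985) = -(1444/6987 + 22694/16985) = -1*183089318/118674195 = -183089318/118674195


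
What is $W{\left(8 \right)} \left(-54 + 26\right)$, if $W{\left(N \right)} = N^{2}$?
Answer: $-1792$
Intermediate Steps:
$W{\left(8 \right)} \left(-54 + 26\right) = 8^{2} \left(-54 + 26\right) = 64 \left(-28\right) = -1792$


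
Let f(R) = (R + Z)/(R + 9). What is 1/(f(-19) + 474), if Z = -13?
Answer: 5/2386 ≈ 0.0020956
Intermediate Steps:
f(R) = (-13 + R)/(9 + R) (f(R) = (R - 13)/(R + 9) = (-13 + R)/(9 + R))
1/(f(-19) + 474) = 1/((-13 - 19)/(9 - 19) + 474) = 1/(-32/(-10) + 474) = 1/(-1/10*(-32) + 474) = 1/(16/5 + 474) = 1/(2386/5) = 5/2386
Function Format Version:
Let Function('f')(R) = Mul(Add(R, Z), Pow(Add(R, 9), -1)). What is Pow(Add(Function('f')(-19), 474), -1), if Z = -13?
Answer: Rational(5, 2386) ≈ 0.0020956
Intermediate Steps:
Function('f')(R) = Mul(Pow(Add(9, R), -1), Add(-13, R)) (Function('f')(R) = Mul(Add(R, -13), Pow(Add(R, 9), -1)) = Mul(Add(-13, R), Pow(Add(9, R), -1)) = Mul(Pow(Add(9, R), -1), Add(-13, R)))
Pow(Add(Function('f')(-19), 474), -1) = Pow(Add(Mul(Pow(Add(9, -19), -1), Add(-13, -19)), 474), -1) = Pow(Add(Mul(Pow(-10, -1), -32), 474), -1) = Pow(Add(Mul(Rational(-1, 10), -32), 474), -1) = Pow(Add(Rational(16, 5), 474), -1) = Pow(Rational(2386, 5), -1) = Rational(5, 2386)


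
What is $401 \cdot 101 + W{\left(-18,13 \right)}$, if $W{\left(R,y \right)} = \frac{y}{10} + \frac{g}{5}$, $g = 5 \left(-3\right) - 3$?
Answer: $\frac{404987}{10} \approx 40499.0$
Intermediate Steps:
$g = -18$ ($g = -15 - 3 = -18$)
$W{\left(R,y \right)} = - \frac{18}{5} + \frac{y}{10}$ ($W{\left(R,y \right)} = \frac{y}{10} - \frac{18}{5} = - \frac{18}{5} + \frac{y}{10}$)
$401 \cdot 101 + W{\left(-18,13 \right)} = 401 \cdot 101 + \left(- \frac{18}{5} + \frac{1}{10} \cdot 13\right) = 40501 + \left(- \frac{18}{5} + \frac{13}{10}\right) = 40501 - \frac{23}{10} = \frac{404987}{10}$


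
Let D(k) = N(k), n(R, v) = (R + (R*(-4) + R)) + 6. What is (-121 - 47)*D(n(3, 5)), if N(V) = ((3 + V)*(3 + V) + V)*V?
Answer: 0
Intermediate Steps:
n(R, v) = 6 - 2*R (n(R, v) = (R + (-4*R + R)) + 6 = (R - 3*R) + 6 = -2*R + 6 = 6 - 2*R)
N(V) = V*(V + (3 + V)²) (N(V) = ((3 + V)² + V)*V = (V + (3 + V)²)*V = V*(V + (3 + V)²))
D(k) = k*(k + (3 + k)²)
(-121 - 47)*D(n(3, 5)) = (-121 - 47)*((6 - 2*3)*((6 - 2*3) + (3 + (6 - 2*3))²)) = -168*(6 - 6)*((6 - 6) + (3 + (6 - 6))²) = -0*(0 + (3 + 0)²) = -0*(0 + 3²) = -0*(0 + 9) = -0*9 = -168*0 = 0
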